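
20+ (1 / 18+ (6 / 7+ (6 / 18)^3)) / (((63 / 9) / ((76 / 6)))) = 86201/3969 = 21.72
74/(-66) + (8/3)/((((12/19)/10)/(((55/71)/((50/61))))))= 272597/7029 = 38.78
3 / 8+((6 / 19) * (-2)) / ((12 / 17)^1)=-79/152 = -0.52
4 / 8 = 1/2 = 0.50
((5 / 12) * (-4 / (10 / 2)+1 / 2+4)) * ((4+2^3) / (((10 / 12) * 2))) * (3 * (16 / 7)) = 2664/35 = 76.11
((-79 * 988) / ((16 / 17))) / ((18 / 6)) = -27643.42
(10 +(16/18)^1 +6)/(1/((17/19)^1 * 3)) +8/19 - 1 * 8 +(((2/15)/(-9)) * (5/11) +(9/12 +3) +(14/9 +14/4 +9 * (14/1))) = 3894871/22572 = 172.55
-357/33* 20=-2380/11 = -216.36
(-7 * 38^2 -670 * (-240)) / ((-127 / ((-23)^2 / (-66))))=39858034/4191 = 9510.39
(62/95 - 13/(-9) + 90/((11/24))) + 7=1932358/9405 = 205.46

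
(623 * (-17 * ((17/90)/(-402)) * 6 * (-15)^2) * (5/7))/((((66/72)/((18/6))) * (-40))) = -1157445/2948 = -392.62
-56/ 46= -28/23 = -1.22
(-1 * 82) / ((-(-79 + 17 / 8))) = -1.07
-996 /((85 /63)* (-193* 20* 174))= 5229/4757450 = 0.00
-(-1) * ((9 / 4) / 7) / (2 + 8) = 9/280 = 0.03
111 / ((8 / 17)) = 1887/8 = 235.88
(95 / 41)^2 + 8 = 13.37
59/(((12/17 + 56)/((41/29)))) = 41123/27956 = 1.47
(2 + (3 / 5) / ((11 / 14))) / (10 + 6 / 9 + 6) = 228/1375 = 0.17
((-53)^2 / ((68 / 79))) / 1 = 221911/68 = 3263.40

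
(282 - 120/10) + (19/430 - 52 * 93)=-1963361/430 = -4565.96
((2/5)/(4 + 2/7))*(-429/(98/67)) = -9581/350 = -27.37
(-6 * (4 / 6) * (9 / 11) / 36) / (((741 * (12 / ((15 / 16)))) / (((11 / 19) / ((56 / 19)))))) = -5/2655744 = 0.00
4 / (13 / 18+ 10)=72/193 = 0.37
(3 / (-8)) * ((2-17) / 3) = 15/8 = 1.88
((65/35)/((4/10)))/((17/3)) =195/238 = 0.82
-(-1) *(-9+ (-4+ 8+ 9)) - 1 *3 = 1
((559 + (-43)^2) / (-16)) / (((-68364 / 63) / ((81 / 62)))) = 0.18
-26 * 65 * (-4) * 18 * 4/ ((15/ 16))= 519168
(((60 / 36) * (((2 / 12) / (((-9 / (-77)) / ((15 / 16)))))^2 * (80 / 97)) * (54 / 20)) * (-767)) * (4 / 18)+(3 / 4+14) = -561025867/502848 = -1115.70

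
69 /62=1.11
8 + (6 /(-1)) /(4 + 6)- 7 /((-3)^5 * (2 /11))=18367/2430 = 7.56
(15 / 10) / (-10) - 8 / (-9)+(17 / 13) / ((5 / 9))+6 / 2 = 14257/2340 = 6.09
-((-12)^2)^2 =-20736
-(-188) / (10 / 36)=3384/5 = 676.80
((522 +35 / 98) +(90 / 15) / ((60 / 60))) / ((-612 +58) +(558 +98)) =7397/1428 = 5.18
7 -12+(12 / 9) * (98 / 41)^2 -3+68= 340996/5043 = 67.62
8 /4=2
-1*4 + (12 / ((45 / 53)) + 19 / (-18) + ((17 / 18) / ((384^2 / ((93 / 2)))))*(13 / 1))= 80348623/8847360 = 9.08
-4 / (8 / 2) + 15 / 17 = -2/17 = -0.12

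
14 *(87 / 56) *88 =1914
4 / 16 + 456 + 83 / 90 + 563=183631/180 = 1020.17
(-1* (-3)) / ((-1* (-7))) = 3/7 = 0.43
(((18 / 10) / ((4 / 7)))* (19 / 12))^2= 159201/6400 = 24.88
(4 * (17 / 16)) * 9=153/4 = 38.25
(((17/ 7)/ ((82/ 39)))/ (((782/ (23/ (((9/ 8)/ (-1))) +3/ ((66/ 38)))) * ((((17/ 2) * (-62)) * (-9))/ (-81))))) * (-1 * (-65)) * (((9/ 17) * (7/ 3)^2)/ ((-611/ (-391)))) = 148785/2628428 = 0.06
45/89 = 0.51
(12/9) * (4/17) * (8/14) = 64/357 = 0.18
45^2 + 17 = 2042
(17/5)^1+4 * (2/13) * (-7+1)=-19/65 = -0.29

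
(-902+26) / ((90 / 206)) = -30076/15 = -2005.07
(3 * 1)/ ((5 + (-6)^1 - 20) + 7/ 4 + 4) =-12/61 = -0.20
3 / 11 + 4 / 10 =37/55 = 0.67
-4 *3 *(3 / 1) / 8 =-4.50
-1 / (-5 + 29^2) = -1/836 = 0.00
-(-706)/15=706/15 = 47.07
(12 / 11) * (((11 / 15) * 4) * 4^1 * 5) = 64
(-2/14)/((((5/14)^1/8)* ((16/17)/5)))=-17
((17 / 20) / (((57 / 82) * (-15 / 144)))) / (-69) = 5576/32775 = 0.17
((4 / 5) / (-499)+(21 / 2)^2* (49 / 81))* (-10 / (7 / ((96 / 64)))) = -5990351/41916 = -142.91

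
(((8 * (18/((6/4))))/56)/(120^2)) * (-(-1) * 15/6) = 1/3360 = 0.00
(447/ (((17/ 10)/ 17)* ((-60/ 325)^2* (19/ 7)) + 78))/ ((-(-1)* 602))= 3147625/330687716 = 0.01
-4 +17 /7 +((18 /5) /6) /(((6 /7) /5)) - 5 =-43/14 = -3.07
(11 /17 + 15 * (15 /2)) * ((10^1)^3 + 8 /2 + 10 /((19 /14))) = 36961976/323 = 114433.36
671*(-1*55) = -36905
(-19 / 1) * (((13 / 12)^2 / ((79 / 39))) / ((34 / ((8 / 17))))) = -41743/273972 = -0.15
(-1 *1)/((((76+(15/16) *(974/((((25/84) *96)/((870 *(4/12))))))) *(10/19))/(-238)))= 72352/1495075 = 0.05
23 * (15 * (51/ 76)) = 17595/76 = 231.51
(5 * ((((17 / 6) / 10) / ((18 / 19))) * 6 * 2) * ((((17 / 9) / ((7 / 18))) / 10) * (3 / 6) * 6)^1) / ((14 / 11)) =60401/2940 = 20.54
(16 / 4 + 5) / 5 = 1.80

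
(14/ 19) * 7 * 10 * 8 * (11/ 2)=43120/19 = 2269.47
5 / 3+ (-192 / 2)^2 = 27653/3 = 9217.67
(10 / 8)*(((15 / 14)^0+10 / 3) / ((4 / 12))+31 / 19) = 18.29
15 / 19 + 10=205/19 = 10.79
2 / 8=1/4 = 0.25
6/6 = 1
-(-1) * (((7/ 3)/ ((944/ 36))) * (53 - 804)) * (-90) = 709695/118 = 6014.36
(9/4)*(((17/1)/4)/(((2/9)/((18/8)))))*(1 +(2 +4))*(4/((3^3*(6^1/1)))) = 1071/64 = 16.73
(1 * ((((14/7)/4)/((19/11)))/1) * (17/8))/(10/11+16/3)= 6171/62624 = 0.10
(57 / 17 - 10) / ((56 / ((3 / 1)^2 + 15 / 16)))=-17967/15232 = -1.18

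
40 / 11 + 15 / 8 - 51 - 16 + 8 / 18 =-48347/792 = -61.04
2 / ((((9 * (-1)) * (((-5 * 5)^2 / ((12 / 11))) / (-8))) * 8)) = 8/20625 = 0.00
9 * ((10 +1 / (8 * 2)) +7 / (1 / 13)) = 14553/16 = 909.56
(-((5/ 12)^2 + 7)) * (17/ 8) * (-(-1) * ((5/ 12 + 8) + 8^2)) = -15260509/13824 = -1103.91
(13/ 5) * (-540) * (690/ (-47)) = 968760/47 = 20611.91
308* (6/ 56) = 33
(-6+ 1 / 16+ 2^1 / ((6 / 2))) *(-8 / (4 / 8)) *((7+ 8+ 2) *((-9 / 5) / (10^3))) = -12903/5000 = -2.58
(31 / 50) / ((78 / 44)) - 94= -91309/975 = -93.65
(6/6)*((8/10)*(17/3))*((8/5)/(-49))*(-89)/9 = 48416/33075 = 1.46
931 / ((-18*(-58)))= 931/1044 = 0.89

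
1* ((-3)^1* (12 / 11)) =-36/11 = -3.27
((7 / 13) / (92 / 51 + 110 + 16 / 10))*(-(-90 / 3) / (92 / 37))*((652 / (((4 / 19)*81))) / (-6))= -17942225/49148424 = -0.37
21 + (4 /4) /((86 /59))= 1865/86 = 21.69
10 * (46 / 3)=460/3 = 153.33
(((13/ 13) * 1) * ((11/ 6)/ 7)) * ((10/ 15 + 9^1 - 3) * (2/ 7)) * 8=1760/441 = 3.99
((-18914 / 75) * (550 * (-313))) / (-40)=-32560451/30 = -1085348.37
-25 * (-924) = 23100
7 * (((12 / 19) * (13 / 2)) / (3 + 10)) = 42/19 = 2.21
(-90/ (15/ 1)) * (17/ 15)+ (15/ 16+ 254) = 19851/80 = 248.14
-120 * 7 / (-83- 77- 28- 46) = 140/39 = 3.59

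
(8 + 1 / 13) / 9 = 35/39 = 0.90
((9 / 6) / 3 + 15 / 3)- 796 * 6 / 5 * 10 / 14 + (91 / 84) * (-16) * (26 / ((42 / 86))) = -201547/126 = -1599.58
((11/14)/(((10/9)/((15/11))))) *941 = 25407/28 = 907.39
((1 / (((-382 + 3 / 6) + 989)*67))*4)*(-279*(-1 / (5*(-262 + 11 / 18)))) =-496/23642625 = 0.00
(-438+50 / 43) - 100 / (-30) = -55922/129 = -433.50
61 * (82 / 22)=2501/11 = 227.36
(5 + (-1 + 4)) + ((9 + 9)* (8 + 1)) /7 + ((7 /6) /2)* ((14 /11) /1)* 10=38.57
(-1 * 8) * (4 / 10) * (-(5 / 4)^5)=625/64 = 9.77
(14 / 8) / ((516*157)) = 7/324048 = 0.00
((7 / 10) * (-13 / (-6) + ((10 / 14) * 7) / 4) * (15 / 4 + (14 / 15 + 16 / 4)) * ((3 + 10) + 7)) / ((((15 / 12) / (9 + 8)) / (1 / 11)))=2541959/4950 = 513.53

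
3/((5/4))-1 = 7/5 = 1.40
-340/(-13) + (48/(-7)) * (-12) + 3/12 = 39563/364 = 108.69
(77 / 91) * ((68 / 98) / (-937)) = -374/596869 = 0.00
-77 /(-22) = 7/2 = 3.50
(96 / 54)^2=256/81 = 3.16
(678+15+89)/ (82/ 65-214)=-25415/6914 = -3.68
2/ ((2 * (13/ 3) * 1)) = 3/13 = 0.23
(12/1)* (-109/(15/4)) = -348.80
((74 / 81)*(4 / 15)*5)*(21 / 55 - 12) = -21016/1485 = -14.15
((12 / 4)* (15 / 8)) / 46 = 45/368 = 0.12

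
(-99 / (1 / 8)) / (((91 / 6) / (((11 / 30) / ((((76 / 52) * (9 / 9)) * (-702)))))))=484/25935 = 0.02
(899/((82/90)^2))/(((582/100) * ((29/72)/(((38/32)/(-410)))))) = -17890875/13370674 = -1.34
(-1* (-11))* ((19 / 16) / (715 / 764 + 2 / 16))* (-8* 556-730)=-103350291/1621 = -63757.12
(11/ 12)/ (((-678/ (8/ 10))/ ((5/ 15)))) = -11/30510 = 0.00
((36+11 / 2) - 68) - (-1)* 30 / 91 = -4763/182 = -26.17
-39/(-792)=0.05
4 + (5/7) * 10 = 78/7 = 11.14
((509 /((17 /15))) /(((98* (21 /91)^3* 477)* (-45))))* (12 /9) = -2236546/96553863 = -0.02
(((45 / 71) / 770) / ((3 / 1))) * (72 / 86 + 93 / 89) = 3087/5977774 = 0.00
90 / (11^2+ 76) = 90/197 = 0.46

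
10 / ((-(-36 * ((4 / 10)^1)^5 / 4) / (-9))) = -15625/16 = -976.56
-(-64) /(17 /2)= 128/17 = 7.53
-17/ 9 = -1.89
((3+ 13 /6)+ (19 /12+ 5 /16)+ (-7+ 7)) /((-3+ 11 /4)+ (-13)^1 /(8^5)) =-231424/8205 = -28.21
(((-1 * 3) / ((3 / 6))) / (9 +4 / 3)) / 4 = -0.15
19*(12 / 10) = 114/5 = 22.80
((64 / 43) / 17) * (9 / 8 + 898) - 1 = 56813/731 = 77.72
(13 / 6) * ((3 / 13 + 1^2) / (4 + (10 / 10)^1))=0.53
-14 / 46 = -7/23 = -0.30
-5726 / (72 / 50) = -71575/18 = -3976.39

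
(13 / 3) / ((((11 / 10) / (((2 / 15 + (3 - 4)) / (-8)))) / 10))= 845/198 = 4.27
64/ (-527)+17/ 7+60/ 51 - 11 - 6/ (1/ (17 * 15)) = -5671898/3689 = -1537.52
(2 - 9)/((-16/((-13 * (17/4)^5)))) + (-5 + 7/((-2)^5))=-129292491/16384 = -7891.39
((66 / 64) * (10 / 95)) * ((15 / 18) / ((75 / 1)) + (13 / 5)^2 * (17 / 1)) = 568909/45600 = 12.48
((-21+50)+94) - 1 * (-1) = 124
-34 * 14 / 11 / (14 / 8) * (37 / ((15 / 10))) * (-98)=1972544/33 = 59774.06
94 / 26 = 47/13 = 3.62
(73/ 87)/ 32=73/2784 = 0.03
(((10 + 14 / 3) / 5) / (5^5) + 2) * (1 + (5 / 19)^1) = 2.53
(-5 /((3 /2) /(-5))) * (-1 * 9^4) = -109350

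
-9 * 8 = -72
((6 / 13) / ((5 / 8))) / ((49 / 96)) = 4608/3185 = 1.45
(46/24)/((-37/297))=-2277/148 = -15.39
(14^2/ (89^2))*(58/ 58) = 196/7921 = 0.02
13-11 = 2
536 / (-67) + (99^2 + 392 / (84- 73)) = 108115/11 = 9828.64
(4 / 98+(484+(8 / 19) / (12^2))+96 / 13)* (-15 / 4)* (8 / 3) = -535298165/108927 = -4914.28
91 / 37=2.46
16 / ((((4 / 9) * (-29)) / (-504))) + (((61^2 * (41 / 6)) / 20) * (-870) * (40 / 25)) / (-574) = 3764401/1015 = 3708.77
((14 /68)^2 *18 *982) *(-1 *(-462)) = 100037322/289 = 346149.90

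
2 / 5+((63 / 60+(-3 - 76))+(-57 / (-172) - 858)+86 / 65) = -2610238/2795 = -933.90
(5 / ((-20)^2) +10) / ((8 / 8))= 801/80 = 10.01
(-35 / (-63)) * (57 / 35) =19/21 = 0.90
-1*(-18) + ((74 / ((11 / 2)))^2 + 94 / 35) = 854244/4235 = 201.71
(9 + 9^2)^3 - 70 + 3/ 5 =3644653/5 = 728930.60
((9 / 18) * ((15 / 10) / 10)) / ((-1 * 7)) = -3/280 = -0.01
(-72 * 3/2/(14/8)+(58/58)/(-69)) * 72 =-4444.47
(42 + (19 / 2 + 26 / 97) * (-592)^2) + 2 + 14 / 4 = 664138495/194 = 3423394.30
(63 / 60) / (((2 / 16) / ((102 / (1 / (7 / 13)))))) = 29988/65 = 461.35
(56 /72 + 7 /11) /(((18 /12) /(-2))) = -560/297 = -1.89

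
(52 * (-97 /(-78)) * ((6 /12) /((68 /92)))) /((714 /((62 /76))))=69161/1383732 = 0.05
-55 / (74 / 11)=-605/74 = -8.18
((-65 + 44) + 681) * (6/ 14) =1980/7 = 282.86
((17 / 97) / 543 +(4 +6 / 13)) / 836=3055139/572428428 = 0.01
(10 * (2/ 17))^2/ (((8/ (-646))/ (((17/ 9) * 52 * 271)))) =-26774800/9 = -2974977.78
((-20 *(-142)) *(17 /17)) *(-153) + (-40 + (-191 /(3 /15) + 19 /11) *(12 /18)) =-14361452/33 = -435195.52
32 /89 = 0.36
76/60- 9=-116/15 = -7.73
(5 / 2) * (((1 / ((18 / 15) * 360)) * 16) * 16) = 40/27 = 1.48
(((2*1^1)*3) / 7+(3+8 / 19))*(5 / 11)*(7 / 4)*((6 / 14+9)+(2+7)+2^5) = 1004285/5852 = 171.61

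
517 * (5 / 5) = 517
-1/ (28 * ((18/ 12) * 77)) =-1/3234 = 0.00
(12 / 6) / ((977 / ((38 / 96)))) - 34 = -34.00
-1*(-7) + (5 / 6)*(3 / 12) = 173/24 = 7.21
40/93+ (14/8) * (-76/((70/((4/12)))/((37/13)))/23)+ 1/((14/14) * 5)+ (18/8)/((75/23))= 3452893/2780700 = 1.24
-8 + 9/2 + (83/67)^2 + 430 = 3842895/8978 = 428.03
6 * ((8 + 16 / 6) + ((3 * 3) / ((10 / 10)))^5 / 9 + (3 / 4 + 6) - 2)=78917/2 = 39458.50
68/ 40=17/10 = 1.70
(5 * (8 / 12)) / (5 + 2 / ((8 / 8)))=10/21 = 0.48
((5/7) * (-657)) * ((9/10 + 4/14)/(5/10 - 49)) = 11.47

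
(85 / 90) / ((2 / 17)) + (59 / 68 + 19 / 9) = 1684/153 = 11.01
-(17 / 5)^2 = -289/25 = -11.56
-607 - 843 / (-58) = -34363/58 = -592.47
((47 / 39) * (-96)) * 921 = -1385184/13 = -106552.62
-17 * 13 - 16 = -237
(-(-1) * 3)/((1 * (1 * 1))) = 3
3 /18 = 1/6 = 0.17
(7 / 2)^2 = 49/4 = 12.25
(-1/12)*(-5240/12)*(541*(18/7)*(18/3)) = 2126130/7 = 303732.86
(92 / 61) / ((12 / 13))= 299/183 = 1.63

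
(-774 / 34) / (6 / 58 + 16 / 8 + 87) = -11223/43928 = -0.26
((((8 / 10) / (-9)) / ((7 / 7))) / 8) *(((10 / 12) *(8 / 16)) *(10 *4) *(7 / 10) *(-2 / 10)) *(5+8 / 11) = 49/330 = 0.15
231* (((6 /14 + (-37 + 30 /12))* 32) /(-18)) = 13992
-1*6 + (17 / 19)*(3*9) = 345/19 = 18.16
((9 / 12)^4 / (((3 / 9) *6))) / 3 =0.05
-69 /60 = -23/20 = -1.15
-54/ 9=-6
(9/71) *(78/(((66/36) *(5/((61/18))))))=3.66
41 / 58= 0.71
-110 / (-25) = 22/5 = 4.40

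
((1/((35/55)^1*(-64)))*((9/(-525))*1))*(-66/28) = -1089/1097600 = 0.00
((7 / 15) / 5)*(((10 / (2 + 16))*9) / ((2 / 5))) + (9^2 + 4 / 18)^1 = 1483/18 = 82.39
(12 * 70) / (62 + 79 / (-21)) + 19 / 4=93797/4892 = 19.17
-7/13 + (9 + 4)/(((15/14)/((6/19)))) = 4067/1235 = 3.29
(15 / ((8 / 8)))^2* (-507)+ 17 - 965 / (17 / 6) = -1944776/17 = -114398.59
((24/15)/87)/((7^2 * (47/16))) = 128/1001805 = 0.00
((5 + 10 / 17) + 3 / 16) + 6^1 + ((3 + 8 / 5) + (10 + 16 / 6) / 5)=77149/4080 = 18.91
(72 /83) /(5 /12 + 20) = 0.04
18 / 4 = 9/2 = 4.50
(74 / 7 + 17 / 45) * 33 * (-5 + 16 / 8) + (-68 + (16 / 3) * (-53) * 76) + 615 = -2312062/105 = -22019.64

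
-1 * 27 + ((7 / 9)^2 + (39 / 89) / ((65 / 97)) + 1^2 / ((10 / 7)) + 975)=13696507/14418 = 949.96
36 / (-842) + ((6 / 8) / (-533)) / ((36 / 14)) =-233203/5385432 = -0.04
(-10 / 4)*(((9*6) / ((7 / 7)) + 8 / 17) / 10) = -463/34 = -13.62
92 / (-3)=-92/3 = -30.67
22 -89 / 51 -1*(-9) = 1492/51 = 29.25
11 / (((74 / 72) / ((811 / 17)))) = 321156/629 = 510.58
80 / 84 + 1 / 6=47/42 = 1.12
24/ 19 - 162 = -3054/19 = -160.74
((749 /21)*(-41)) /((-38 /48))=1847.16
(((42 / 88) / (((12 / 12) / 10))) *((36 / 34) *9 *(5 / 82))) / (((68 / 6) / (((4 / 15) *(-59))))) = -501795/130339 = -3.85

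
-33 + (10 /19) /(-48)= -15053/456 = -33.01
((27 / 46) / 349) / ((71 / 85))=2295/1139834 = 0.00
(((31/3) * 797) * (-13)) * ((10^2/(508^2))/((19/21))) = -56208425/1225804 = -45.85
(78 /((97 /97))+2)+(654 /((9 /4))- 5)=1097/3 = 365.67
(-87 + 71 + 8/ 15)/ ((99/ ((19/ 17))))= -4408/25245 = -0.17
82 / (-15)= -82/15 = -5.47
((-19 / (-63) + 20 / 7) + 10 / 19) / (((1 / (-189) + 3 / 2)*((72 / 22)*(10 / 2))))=48521/322050 = 0.15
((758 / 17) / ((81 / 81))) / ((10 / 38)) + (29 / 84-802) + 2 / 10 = -632.02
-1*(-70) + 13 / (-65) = 349/5 = 69.80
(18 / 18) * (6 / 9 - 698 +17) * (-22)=44902/3 = 14967.33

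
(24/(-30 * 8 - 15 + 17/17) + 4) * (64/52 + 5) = 24.33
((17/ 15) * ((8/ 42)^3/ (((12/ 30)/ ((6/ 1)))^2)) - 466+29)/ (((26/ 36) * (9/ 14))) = -5374316/5733 = -937.44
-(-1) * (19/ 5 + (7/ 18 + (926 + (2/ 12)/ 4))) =334883/360 = 930.23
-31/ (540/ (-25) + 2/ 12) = 930/643 = 1.45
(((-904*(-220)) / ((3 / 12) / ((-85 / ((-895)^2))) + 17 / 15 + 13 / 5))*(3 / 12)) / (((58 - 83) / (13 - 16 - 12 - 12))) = -54771552/2399267 = -22.83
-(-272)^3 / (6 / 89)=298500778.67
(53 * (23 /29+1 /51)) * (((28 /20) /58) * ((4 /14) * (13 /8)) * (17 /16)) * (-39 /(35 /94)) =-253008379/4709600 = -53.72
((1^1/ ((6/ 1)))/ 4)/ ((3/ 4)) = 1/18 = 0.06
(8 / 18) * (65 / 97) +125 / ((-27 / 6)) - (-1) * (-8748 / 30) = -1392784/4365 = -319.08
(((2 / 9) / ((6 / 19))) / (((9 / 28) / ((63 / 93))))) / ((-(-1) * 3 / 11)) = 40964/7533 = 5.44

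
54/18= 3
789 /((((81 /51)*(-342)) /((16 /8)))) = -4471/1539 = -2.91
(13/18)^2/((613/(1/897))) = 13/13704228 = 0.00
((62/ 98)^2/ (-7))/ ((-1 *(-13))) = -961/218491 = 0.00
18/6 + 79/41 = 202/41 = 4.93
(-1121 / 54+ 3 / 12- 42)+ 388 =35153/108 = 325.49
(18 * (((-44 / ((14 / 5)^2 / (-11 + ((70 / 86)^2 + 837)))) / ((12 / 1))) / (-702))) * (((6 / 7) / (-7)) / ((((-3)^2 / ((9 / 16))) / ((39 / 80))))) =-12009635/324713984 = -0.04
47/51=0.92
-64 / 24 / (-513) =8/1539 = 0.01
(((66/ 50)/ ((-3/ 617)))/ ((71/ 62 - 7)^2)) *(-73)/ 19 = 173137604/5690025 = 30.43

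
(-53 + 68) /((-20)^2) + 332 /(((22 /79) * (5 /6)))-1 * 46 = 1218497/880 = 1384.66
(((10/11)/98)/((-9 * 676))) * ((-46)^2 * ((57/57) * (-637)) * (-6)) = -5290/429 = -12.33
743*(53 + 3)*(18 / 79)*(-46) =-34451424/79 = -436093.97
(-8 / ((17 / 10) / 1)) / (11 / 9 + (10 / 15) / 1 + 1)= -360/221 = -1.63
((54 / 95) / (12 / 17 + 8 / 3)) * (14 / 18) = 1071/8170 = 0.13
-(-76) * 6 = 456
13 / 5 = 2.60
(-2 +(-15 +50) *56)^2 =3833764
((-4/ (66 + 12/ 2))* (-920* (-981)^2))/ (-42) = -8197890/7 = -1171127.14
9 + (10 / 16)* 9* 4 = 63/2 = 31.50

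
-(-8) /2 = 4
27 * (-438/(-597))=3942/199 = 19.81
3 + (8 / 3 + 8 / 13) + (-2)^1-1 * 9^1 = -184/39 = -4.72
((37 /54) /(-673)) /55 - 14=-27983377/1998810 = -14.00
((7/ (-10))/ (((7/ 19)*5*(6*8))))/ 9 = -19/21600 = 0.00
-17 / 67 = -0.25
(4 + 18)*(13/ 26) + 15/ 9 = 38/3 = 12.67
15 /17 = 0.88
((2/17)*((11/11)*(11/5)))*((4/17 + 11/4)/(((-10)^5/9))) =-20097/289000000 = 0.00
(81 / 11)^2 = 6561/121 = 54.22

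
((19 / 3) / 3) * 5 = 95/9 = 10.56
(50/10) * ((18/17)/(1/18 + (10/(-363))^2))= 2635380/28033 = 94.01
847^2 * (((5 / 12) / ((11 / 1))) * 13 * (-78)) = -55110055/2 = -27555027.50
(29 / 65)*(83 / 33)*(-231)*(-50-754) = 13546596/65 = 208409.17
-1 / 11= -0.09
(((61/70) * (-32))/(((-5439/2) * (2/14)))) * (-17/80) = -2074/135975 = -0.02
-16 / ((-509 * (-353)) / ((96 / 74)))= -768/6648049 = 0.00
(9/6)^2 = 9/4 = 2.25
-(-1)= 1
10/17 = 0.59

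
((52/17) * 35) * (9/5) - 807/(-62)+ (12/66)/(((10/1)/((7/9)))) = 107338723/521730 = 205.74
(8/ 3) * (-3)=-8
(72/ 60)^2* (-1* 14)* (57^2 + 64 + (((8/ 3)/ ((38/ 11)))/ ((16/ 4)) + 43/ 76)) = -31732554/475 = -66805.38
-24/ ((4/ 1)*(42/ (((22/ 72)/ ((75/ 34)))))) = -187/9450 = -0.02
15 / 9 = 5/3 = 1.67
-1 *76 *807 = -61332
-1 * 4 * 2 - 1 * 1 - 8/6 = -31/3 = -10.33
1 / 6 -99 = -593/6 = -98.83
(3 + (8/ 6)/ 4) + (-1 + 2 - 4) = 1/3 = 0.33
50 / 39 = 1.28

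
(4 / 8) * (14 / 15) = 7/15 = 0.47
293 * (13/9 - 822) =-2163805/9 = -240422.78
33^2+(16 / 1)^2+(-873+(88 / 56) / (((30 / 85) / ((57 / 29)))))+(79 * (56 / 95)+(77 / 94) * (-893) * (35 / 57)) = 4521541/57855 = 78.15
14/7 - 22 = -20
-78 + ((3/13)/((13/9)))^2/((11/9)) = -24498777/314171 = -77.98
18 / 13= 1.38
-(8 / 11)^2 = -64/121 = -0.53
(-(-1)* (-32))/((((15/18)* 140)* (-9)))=16/525 = 0.03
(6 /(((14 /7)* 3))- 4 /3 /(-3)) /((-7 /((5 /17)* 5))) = -325/1071 = -0.30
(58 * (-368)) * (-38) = 811072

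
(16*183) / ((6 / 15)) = 7320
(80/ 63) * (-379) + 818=21214/63 = 336.73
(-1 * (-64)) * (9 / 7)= 576/7 = 82.29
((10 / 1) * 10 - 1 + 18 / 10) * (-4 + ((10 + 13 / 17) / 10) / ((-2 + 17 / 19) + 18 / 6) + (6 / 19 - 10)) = -10675959/8075 = -1322.10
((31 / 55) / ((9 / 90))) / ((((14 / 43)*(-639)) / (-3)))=1333/16401 = 0.08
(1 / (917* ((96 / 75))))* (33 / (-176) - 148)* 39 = -2311725/469504 = -4.92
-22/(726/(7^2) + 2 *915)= -0.01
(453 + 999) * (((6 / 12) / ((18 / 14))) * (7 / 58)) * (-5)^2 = 148225/87 = 1703.74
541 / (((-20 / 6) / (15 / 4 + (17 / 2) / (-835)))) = -20272893/33400 = -606.97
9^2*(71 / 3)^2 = 45369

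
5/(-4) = -5/4 = -1.25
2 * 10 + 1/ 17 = 341/17 = 20.06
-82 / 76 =-41/38 = -1.08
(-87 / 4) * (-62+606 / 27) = 2581/3 = 860.33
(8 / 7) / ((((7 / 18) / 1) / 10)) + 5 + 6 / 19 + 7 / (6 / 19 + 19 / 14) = 16111027/414295 = 38.89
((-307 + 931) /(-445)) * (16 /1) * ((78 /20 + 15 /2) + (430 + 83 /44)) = -243417408/24475 = -9945.55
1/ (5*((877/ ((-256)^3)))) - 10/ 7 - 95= -120400387/30695 = -3922.48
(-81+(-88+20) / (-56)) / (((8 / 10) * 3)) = -5585/168 = -33.24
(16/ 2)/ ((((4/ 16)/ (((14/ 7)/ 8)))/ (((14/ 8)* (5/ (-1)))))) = -70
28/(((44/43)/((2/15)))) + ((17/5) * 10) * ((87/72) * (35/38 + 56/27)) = 85795003/677160 = 126.70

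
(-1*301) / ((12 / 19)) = -5719/12 = -476.58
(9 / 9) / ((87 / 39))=13/29 = 0.45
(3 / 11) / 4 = 3/44 = 0.07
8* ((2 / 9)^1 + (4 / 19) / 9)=112/57 = 1.96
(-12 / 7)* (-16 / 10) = 96/35 = 2.74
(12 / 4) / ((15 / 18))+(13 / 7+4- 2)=261/35 = 7.46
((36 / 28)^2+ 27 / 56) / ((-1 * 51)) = -0.04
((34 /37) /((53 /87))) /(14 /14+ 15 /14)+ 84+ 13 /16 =2683925/31376 = 85.54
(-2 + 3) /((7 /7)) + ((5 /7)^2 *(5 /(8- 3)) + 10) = 564/49 = 11.51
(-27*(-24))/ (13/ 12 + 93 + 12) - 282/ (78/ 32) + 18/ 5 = -8769638/82745 = -105.98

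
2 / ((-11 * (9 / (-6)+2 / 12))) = 3/22 = 0.14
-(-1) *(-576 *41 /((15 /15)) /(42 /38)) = -21366.86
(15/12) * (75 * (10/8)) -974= -856.81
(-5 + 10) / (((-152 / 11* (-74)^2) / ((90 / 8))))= -2475/3329408 = 0.00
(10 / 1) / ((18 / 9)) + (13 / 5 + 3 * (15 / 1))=52.60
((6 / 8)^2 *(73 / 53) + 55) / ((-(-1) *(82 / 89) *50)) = 4209433/3476800 = 1.21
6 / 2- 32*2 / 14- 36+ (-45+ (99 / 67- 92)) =-81181/469 = -173.09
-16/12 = -4/3 = -1.33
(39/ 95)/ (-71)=-0.01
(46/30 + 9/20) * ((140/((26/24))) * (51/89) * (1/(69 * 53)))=56644/1410383 = 0.04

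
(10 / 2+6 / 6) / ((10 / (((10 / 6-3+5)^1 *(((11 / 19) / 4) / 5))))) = 121/1900 = 0.06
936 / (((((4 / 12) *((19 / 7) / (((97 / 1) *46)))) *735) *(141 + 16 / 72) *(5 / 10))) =75175776/845215 = 88.94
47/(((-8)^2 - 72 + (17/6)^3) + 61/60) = 50760/17023 = 2.98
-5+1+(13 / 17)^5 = -5308135/1419857 = -3.74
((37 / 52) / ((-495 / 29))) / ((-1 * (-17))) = -1073/437580 = 0.00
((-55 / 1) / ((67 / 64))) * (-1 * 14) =735.52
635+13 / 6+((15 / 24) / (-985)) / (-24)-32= 22889825/37824 = 605.17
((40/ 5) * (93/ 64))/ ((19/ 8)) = 93/19 = 4.89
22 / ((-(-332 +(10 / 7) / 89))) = 6853/103413 = 0.07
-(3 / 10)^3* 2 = -27/500 = -0.05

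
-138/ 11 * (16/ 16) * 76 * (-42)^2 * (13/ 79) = -240510816/869 = -276767.34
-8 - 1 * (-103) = 95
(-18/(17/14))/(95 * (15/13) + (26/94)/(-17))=-76986/569203 = -0.14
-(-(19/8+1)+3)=3/8 = 0.38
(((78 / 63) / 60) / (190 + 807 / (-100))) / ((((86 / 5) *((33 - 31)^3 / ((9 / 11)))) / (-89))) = -28925/481896184 = 0.00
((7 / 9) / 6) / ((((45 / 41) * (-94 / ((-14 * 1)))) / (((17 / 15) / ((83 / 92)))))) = 1571038/71095725 = 0.02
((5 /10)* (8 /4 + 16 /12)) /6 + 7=131/18 = 7.28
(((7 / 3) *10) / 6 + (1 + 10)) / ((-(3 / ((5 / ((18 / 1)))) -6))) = -3.10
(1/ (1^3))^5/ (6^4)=1/1296 = 0.00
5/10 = 0.50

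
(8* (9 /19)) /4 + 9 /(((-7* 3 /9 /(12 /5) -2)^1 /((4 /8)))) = -1152/2033 = -0.57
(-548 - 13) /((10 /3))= -168.30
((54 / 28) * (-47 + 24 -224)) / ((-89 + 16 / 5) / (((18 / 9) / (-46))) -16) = -33345/137018 = -0.24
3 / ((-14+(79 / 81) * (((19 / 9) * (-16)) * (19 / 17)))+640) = 37179/7301714 = 0.01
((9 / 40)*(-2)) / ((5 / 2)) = -9/50 = -0.18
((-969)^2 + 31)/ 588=1596.93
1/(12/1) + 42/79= 583/948 = 0.61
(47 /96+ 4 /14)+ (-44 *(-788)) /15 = 2589711/1120 = 2312.24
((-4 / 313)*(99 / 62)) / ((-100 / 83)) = 8217/485150 = 0.02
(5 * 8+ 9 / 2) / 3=89/6 = 14.83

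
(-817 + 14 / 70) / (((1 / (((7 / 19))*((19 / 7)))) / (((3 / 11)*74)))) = -906648/55 = -16484.51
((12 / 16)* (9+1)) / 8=15/16 = 0.94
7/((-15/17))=-119/15 = -7.93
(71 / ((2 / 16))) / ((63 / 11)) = 6248/63 = 99.17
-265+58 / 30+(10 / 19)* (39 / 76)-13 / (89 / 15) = -255413593/963870 = -264.99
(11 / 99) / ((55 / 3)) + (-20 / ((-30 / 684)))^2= 34309441/165 = 207936.01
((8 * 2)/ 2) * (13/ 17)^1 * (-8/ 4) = -208/17 = -12.24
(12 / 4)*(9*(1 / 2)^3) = 27/8 = 3.38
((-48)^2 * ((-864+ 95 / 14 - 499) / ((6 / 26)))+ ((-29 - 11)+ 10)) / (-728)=18599.55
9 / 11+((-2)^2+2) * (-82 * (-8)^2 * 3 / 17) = -1038951/187 = -5555.89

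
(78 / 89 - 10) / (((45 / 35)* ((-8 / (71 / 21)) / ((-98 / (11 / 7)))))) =-4943659/26433 = -187.03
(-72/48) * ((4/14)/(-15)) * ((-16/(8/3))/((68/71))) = -0.18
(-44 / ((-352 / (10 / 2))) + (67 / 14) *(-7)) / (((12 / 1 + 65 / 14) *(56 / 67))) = -17621/7456 = -2.36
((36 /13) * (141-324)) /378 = -122/91 = -1.34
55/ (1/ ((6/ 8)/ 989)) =165/3956 = 0.04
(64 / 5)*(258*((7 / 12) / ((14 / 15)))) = 2064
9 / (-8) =-9/8 = -1.12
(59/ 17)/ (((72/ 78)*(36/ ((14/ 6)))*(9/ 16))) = 5369/12393 = 0.43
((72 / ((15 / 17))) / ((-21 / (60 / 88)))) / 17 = -12/77 = -0.16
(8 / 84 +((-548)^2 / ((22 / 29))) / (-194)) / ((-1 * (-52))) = -22859575/582582 = -39.24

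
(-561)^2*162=50984802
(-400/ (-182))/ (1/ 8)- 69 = -4679/91 = -51.42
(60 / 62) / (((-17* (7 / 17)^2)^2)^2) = 2505630/178708831 = 0.01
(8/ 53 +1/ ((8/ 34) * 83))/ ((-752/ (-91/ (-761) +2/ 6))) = -39127/321373344 = 0.00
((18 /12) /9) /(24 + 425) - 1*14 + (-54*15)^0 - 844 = -2308757/2694 = -857.00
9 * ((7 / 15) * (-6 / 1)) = -126/5 = -25.20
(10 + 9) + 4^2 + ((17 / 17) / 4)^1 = 141/4 = 35.25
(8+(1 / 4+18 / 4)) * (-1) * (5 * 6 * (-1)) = 765/2 = 382.50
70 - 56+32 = 46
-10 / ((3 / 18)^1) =-60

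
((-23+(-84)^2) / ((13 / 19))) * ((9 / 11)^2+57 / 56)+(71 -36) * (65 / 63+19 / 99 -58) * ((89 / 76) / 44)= 910663891/52668 = 17290.65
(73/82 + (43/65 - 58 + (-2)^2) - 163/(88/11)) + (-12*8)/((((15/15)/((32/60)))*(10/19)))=-18133003/106600 = -170.10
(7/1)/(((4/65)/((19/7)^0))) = 455/4 = 113.75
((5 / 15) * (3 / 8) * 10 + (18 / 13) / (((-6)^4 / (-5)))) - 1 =229/936 = 0.24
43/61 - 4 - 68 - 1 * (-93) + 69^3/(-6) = -6677035/122 = -54729.80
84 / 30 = 14/5 = 2.80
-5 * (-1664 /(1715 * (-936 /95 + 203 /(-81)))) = -12804480/32619643 = -0.39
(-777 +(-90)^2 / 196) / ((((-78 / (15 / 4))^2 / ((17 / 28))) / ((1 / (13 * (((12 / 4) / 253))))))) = -80751275/12057136 = -6.70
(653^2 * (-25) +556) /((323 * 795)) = -3553223/85595 = -41.51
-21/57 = -7/19 = -0.37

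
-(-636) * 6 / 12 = 318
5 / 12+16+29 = 45.42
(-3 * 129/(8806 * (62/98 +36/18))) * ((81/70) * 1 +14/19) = -7557/239020 = -0.03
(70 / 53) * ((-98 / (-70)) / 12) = 49/318 = 0.15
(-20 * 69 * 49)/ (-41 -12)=67620/53 = 1275.85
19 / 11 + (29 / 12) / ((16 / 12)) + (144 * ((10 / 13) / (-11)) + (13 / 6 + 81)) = 526033/6864 = 76.64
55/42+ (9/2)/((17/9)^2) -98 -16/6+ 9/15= -986171/10115 = -97.50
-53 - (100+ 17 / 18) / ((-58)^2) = -3211073/60552 = -53.03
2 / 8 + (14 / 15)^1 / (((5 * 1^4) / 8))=523/300 = 1.74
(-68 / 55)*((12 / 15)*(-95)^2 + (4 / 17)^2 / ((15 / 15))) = -8346384/935 = -8926.61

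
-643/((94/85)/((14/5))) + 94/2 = -74308/47 = -1581.02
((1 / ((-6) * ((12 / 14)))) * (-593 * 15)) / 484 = 20755/5808 = 3.57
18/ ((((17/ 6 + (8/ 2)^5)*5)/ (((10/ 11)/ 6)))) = 36/67771 = 0.00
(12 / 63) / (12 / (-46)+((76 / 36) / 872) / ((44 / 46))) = -5294784/7181195 = -0.74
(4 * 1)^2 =16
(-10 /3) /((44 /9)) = -15/22 = -0.68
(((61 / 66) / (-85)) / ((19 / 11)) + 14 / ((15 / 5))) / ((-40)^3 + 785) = -15053/204184450 = 0.00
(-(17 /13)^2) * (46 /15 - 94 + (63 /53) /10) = 8346031/53742 = 155.30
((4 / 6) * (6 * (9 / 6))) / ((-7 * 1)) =-6/7 = -0.86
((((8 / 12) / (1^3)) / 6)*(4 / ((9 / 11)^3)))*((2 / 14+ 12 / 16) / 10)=6655/91854 = 0.07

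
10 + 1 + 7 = 18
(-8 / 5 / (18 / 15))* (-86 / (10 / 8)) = 1376/15 = 91.73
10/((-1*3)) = -10/3 = -3.33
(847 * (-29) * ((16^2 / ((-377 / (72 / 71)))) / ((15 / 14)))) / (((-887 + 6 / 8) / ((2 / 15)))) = -194281472/81800875 = -2.38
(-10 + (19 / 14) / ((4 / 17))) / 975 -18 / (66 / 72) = -19.64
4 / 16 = 1/4 = 0.25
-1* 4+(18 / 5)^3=5332/125 = 42.66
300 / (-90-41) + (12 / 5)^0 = -169/131 = -1.29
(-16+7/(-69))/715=-101/4485 = -0.02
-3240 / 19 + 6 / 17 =-54966/323 = -170.17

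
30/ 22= 15/11 = 1.36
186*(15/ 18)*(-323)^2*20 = 323419900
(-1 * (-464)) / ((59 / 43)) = 19952/59 = 338.17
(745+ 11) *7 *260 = 1375920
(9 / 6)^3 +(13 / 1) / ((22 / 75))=47.69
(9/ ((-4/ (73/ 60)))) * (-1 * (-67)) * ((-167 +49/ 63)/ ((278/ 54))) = 8231553/1390 = 5921.98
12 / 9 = 4/3 = 1.33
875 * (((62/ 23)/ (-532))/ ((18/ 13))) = -50375/15732 = -3.20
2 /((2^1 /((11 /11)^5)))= 1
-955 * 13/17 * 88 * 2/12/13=-42020/51 = -823.92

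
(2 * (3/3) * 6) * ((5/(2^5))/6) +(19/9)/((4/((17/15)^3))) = 525263/486000 = 1.08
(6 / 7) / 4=3/14 = 0.21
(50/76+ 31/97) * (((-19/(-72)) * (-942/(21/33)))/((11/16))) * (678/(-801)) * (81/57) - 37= 631.05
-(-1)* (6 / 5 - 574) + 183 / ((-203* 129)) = -25000161/43645 = -572.81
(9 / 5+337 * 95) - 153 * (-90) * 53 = 3809134/5 = 761826.80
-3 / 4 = -0.75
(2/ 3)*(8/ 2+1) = 10/3 = 3.33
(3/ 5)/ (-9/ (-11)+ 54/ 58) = 319/930 = 0.34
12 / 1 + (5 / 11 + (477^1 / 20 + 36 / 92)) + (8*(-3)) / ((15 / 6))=27421/1012 = 27.10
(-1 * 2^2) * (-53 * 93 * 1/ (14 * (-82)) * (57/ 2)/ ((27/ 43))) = -1342331/1722 = -779.52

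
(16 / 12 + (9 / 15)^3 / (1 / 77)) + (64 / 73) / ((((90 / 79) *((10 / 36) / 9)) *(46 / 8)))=14041663/629625 = 22.30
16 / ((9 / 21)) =112/3 = 37.33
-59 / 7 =-8.43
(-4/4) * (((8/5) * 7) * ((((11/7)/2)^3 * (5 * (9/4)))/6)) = -3993/392 = -10.19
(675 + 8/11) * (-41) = -27704.82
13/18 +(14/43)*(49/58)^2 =310691/325467 = 0.95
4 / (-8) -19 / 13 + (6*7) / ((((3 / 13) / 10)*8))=2932/13 = 225.54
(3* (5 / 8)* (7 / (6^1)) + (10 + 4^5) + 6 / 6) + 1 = 1038.19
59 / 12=4.92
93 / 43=2.16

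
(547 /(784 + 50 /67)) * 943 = 1502609/2286 = 657.31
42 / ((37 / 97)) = 4074/37 = 110.11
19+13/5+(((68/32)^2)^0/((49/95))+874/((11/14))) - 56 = 2910337/2695 = 1079.90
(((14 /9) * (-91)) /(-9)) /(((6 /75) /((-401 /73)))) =-6385925/5913 = -1079.98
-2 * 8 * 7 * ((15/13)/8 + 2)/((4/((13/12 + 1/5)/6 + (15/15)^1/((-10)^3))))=-747719/58500 = -12.78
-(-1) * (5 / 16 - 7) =-107/16 = -6.69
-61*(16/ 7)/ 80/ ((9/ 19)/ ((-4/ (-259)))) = -4636/81585 = -0.06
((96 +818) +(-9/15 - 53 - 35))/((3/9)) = 12381/5 = 2476.20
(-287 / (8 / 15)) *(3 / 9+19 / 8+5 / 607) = -56790125/38848 = -1461.85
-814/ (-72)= 407/36 = 11.31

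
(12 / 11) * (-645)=-7740/11 = -703.64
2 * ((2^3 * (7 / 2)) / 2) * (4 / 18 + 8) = 230.22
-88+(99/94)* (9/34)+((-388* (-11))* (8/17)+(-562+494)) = 5921387/3196 = 1852.75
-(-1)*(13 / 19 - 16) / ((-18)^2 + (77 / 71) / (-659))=-13615599/288031621 = -0.05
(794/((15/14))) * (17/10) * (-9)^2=2551122/25 = 102044.88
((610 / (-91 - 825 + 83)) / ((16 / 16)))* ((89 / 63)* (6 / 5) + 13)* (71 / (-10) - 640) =203023311/29155 = 6963.58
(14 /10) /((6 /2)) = 7/15 = 0.47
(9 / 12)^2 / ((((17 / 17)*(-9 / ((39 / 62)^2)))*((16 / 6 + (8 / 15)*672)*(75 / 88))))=-16731/208191040 = 0.00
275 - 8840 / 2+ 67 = -4078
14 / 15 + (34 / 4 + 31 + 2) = 1273/30 = 42.43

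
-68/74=-34/37 = -0.92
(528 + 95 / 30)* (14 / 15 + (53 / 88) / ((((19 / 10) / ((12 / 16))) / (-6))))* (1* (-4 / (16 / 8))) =39413629/75240 = 523.84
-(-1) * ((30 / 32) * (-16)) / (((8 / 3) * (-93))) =15/248 = 0.06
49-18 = 31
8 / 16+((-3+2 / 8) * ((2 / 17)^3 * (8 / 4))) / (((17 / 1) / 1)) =83433/167042 = 0.50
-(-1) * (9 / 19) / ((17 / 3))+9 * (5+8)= 37818/323 = 117.08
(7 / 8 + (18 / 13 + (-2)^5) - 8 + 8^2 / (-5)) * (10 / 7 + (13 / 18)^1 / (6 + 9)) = -73350271/982800 = -74.63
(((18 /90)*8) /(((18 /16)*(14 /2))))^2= 0.04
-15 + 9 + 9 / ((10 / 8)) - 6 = -4.80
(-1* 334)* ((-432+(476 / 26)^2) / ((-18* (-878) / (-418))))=-571152692/667719 = -855.38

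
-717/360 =-239/120 = -1.99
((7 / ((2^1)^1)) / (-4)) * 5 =-4.38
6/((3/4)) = 8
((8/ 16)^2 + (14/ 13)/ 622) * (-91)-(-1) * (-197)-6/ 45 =-4105963/18660 = -220.04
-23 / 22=-1.05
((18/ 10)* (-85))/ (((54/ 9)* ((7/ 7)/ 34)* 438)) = -289/146 = -1.98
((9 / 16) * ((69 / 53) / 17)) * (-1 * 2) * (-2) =621/3604 = 0.17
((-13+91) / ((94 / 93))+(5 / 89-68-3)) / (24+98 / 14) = 26045/129673 = 0.20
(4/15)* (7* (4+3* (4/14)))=136/15 = 9.07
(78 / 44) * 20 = 390/11 = 35.45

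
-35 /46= -0.76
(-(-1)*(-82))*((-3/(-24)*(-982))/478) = 20131/956 = 21.06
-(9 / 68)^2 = -81/4624 = -0.02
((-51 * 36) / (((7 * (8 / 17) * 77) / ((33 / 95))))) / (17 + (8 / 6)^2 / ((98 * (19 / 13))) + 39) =-210681/4693280 = -0.04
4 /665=0.01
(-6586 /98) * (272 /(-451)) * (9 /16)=503829/22099 = 22.80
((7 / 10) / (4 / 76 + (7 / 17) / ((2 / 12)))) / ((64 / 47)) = 106267/521600 = 0.20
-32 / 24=-4/3 = -1.33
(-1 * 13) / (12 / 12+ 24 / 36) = -39/5 = -7.80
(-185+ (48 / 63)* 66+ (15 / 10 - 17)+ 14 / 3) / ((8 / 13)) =-79469/336 = -236.51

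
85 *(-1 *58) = -4930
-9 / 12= -3/4 = -0.75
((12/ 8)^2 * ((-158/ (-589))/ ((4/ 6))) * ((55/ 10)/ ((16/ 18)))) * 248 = 211167/152 = 1389.26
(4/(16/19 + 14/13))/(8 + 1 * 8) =247/1896 = 0.13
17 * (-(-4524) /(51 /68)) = 102544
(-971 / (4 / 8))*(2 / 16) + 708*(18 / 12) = 3277/4 = 819.25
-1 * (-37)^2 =-1369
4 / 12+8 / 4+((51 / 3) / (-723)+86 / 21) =6.41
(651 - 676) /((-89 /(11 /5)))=0.62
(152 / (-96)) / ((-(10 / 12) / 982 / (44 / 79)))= 410476/395 = 1039.18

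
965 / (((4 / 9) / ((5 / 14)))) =43425/56 = 775.45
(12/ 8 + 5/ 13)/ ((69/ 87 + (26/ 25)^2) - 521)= -888125/244637796 = 0.00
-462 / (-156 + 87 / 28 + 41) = 12936/3133 = 4.13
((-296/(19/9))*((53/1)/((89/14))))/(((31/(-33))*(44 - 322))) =-32615352/7286519 = -4.48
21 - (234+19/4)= -871/4 = -217.75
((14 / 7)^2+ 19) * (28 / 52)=161/13 = 12.38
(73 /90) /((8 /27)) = 219/80 = 2.74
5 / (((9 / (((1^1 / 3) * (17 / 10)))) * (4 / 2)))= 0.16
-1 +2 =1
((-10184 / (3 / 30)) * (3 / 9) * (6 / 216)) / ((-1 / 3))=25460/9 = 2828.89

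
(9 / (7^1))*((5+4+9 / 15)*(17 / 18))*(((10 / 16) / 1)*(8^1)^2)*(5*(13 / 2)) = 106080/7 = 15154.29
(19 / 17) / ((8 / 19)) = 361/136 = 2.65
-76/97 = -0.78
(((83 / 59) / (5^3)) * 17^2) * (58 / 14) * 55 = 7651853/10325 = 741.10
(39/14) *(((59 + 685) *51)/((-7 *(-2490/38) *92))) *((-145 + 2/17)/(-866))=169732719/405032530 = 0.42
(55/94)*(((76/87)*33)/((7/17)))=40.96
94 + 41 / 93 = 8783/93 = 94.44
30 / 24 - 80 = -315/4 = -78.75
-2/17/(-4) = 1/34 = 0.03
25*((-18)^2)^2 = 2624400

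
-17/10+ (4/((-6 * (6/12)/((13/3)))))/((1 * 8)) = -2.42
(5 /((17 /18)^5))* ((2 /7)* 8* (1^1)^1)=151165440/9938999 = 15.21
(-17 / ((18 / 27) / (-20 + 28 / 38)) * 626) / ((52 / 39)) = 8763687/38 = 230623.34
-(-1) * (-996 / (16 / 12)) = -747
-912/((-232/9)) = 1026/29 = 35.38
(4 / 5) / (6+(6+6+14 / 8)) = 16/395 = 0.04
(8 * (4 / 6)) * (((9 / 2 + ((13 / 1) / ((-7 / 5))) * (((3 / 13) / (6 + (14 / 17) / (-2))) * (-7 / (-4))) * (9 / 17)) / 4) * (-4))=-22.11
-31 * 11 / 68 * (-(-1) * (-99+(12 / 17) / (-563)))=323111481/650828 = 496.46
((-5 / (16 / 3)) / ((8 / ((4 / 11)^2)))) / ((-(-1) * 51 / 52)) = -65/4114 = -0.02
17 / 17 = 1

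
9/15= 3/5 = 0.60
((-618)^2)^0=1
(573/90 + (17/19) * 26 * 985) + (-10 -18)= 13048769/570 = 22892.58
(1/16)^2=1/256 = 0.00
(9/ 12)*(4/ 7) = 3/7 = 0.43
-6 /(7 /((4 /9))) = -8/21 = -0.38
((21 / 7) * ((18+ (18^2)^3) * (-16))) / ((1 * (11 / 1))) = -148417056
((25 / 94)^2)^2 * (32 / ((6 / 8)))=3125000/14639043 = 0.21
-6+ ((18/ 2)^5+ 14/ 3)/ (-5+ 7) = 177125/6 = 29520.83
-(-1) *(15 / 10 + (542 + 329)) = 872.50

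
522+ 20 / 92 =12011/23 = 522.22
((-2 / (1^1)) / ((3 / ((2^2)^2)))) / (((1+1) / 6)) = -32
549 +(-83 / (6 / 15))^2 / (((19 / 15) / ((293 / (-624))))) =-243631033/15808 = -15411.88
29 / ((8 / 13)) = 377/8 = 47.12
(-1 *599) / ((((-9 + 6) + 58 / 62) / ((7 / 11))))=129983/704 = 184.63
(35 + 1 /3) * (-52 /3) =-5512/9 = -612.44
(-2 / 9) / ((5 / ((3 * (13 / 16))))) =-13/120 = -0.11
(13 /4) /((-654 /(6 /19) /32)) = -104/2071 = -0.05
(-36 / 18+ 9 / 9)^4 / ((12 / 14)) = 7/6 = 1.17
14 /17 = 0.82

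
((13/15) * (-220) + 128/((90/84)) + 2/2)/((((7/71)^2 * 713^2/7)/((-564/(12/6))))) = 498968262/17792915 = 28.04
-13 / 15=-0.87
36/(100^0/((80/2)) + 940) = 1440/37601 = 0.04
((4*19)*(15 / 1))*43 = 49020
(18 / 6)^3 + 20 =47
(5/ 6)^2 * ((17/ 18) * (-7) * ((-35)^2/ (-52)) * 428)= 389948125/8424 = 46290.14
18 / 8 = 9/4 = 2.25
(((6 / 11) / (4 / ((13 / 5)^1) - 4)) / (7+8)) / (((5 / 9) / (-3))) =351/4400 = 0.08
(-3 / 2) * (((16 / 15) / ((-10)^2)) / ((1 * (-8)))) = 1/500 = 0.00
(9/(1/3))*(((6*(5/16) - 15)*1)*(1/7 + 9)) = -3240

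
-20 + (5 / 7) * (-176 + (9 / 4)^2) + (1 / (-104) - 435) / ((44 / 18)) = -1281507/4004 = -320.06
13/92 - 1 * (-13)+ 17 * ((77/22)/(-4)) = -319/184 = -1.73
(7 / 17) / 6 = 7/102 = 0.07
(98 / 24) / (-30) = -49/360 = -0.14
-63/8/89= -63/712 = -0.09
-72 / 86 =-36/43 = -0.84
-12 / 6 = -2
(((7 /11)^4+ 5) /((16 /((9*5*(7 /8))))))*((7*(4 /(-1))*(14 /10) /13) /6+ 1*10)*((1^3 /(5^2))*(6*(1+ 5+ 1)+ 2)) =367558569/1730300 = 212.42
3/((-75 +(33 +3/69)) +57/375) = -8625/120188 = -0.07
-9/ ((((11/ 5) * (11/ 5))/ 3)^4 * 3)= -94921875/214358881 = -0.44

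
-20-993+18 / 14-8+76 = -6606/7 = -943.71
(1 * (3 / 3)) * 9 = 9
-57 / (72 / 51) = -323/8 = -40.38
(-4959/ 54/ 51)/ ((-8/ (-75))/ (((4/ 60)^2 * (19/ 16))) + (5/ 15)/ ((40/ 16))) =-52345/591396 = -0.09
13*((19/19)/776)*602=3913/388 = 10.09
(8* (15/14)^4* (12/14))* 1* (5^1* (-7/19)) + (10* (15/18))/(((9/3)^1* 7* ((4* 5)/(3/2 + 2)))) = -54446905/3284568 = -16.58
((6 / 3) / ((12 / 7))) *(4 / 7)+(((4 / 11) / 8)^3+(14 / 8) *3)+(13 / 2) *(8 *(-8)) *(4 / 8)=-6455347/31944 = -202.08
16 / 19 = 0.84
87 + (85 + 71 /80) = 13831/80 = 172.89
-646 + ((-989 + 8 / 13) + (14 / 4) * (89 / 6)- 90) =-260905/156 = -1672.47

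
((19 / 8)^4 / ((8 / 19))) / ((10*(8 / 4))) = 2476099/655360 = 3.78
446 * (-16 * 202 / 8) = -180184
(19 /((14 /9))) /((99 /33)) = 57/14 = 4.07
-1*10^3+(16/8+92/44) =-10955/11 = -995.91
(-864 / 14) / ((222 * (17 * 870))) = -12/638435 = 0.00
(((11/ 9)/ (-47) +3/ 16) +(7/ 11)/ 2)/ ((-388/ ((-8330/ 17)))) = 8749195/14442912 = 0.61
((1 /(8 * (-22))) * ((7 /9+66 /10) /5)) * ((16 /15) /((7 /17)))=-5644/259875 = -0.02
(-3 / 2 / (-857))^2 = 9/2937796 = 0.00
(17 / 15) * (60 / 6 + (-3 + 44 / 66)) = 391/45 = 8.69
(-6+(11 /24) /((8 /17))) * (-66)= 10615/32 = 331.72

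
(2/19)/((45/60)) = 8/57 = 0.14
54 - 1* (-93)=147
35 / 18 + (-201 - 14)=-3835/18 = -213.06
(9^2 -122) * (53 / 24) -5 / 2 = -93.04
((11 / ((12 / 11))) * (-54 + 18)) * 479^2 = -83287083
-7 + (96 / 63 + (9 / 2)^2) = 1241/84 = 14.77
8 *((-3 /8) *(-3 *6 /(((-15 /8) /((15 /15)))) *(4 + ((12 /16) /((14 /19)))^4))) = -89809173/614656 = -146.11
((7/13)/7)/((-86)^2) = 1/96148 = 0.00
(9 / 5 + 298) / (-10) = -1499/50 = -29.98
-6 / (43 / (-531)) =3186/43 = 74.09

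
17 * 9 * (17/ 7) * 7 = 2601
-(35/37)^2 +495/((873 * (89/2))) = -10424835/11818577 = -0.88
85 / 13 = 6.54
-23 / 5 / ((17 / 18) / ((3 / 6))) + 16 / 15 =-349/255 = -1.37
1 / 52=0.02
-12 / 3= -4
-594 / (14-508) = 297/247 = 1.20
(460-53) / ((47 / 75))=30525/47 = 649.47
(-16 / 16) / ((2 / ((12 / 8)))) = -3/4 = -0.75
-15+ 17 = 2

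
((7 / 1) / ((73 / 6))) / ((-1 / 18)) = -756/73 = -10.36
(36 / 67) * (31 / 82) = 558/2747 = 0.20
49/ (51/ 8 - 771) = -392/6117 = -0.06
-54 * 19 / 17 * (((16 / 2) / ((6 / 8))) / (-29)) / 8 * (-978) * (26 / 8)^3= -183710943/1972 = -93159.71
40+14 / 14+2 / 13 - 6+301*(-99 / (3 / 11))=-1419962/13 = -109227.85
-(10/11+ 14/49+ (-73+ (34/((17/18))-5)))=3142/77 = 40.81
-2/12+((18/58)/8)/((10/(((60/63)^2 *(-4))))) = -1541/8526 = -0.18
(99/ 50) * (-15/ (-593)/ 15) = 99/29650 = 0.00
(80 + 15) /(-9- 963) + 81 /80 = 17783/19440 = 0.91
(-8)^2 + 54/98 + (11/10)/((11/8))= 16011/245 = 65.35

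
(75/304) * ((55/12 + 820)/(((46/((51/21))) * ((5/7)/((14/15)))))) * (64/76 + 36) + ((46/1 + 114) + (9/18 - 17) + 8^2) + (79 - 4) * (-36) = -787307545/398544 = -1975.46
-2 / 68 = -1/34 = -0.03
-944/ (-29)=944/29 = 32.55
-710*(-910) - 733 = 645367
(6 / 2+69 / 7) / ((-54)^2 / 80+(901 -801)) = 0.09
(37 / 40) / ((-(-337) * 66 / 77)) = 259/80880 = 0.00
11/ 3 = 3.67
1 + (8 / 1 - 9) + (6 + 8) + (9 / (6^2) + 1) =61/4 = 15.25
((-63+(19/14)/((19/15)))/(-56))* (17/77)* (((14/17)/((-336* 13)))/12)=-289/75339264 = 0.00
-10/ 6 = -1.67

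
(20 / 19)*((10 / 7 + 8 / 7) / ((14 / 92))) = 16560/931 = 17.79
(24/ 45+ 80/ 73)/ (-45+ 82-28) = 1784/9855 = 0.18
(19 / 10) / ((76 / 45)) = 1.12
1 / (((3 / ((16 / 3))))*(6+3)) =16/81 = 0.20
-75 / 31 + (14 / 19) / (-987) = -200987/83049 = -2.42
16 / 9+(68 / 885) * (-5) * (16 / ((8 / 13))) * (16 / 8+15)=-89224/531 = -168.03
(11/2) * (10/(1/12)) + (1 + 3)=664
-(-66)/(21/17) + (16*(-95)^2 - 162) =1010040/7 = 144291.43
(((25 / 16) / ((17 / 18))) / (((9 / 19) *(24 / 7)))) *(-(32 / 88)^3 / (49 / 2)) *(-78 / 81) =24700/12829509 = 0.00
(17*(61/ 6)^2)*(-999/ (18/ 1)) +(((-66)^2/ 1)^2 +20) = 453053635/24 = 18877234.79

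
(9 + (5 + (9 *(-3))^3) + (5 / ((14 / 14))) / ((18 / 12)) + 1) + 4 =-58982/3 = -19660.67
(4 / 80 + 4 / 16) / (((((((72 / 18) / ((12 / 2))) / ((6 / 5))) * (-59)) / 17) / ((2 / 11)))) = -459/16225 = -0.03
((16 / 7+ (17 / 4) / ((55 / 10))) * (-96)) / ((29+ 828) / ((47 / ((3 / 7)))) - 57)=59032/9889 = 5.97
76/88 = 19/22 = 0.86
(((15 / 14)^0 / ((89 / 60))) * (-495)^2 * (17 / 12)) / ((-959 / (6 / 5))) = -24992550/85351 = -292.82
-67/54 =-1.24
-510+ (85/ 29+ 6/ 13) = -190991/377 = -506.61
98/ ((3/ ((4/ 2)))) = 196/3 = 65.33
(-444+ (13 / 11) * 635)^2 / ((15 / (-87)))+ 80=-329497189/605 = -544623.45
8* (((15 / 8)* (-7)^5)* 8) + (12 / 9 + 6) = -6050498/3 = -2016832.67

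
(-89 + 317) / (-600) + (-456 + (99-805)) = -58119/50 = -1162.38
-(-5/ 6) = 5/6 = 0.83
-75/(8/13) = -121.88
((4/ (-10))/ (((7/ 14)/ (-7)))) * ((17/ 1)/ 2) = 238/5 = 47.60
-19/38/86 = -1/172 = -0.01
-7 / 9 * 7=-49/9 = -5.44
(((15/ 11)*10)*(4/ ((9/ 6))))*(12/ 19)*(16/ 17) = 76800/3553 = 21.62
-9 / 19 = -0.47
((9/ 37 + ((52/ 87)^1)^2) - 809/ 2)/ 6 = -226226539/3360636 = -67.32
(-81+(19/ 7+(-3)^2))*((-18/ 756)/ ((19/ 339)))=54805/1862 = 29.43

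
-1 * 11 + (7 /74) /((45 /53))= -36259/3330 = -10.89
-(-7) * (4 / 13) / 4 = 7/13 = 0.54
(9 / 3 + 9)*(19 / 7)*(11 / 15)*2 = 1672/35 = 47.77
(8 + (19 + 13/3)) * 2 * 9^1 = 564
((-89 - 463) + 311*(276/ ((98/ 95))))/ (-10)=-8265.64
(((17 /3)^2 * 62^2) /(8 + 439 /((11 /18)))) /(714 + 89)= 32674/154395 = 0.21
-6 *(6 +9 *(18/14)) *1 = -738/7 = -105.43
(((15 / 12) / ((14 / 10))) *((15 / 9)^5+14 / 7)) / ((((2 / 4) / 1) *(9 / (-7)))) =-90275/4374 = -20.64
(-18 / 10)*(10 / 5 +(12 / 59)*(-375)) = 39438/295 = 133.69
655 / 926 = 0.71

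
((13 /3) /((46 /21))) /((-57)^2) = 91/149454 = 0.00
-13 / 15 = -0.87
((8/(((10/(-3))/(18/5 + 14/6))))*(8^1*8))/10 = -11392/125 = -91.14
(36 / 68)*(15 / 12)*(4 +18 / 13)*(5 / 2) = 7875/884 = 8.91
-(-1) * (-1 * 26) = -26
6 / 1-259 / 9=-205/9 = -22.78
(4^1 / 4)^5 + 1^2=2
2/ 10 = 1/5 = 0.20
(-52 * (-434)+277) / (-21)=-7615/7 = -1087.86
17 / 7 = 2.43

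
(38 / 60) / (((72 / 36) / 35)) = 133/12 = 11.08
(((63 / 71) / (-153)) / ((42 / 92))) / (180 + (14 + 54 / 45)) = -115/1767048 = 0.00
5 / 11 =0.45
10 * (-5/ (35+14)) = -50/49 = -1.02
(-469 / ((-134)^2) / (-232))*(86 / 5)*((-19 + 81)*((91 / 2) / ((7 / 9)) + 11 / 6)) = 1688911/233160 = 7.24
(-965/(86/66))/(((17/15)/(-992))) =473853600/731 = 648226.54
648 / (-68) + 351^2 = 2094255/17 = 123191.47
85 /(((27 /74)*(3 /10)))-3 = 773.54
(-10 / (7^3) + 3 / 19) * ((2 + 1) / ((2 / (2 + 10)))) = 15102/6517 = 2.32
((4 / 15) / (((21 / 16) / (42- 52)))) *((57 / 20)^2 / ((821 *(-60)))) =722/2155125 = 0.00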